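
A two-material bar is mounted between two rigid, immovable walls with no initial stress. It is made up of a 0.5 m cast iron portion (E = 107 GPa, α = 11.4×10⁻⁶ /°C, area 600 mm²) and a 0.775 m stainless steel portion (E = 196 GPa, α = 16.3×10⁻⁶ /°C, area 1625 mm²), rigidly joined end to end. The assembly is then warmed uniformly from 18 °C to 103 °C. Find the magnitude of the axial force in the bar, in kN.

P ≈ 152 kN (compressive)

Free thermal expansion of the whole bar: Σ αᵢΔT Lᵢ = 11.4×10⁻⁶×85×500 + 16.3×10⁻⁶×85×775 = 1.558 mm.
The rigid supports impose zero overall length change; the single axial force P common to all segments must satisfy P Σ Lᵢ/(AᵢEᵢ) = δ_free.
Σ Lᵢ/(AᵢEᵢ) = 500/(600×107×10³) + 775/(1625×196×10³) = 1.022×10⁻⁵ mm/N.
P = 1.558 / 1.022×10⁻⁵ = 152500 N = 152.5 kN, compressive.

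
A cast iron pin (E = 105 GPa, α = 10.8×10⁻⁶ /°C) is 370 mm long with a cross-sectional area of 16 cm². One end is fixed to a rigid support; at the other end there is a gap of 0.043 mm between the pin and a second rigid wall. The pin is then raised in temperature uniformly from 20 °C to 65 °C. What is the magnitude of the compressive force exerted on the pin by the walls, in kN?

If the wall were absent the pin would grow by αΔT L = 10.8×10⁻⁶ × 45 × 370 = 0.1798 mm.
After closing the 0.043 mm clearance, 0.1798 − 0.043 = 0.1368 mm of expansion remains to be suppressed by the wall.
That suppressed elongation corresponds to σ = E·Δ/L = 105×10³ × 0.1368/370 = 38.83 MPa.
P = σA = 38.83 × 1600 = 62.12 kN.

P ≈ 62.1 kN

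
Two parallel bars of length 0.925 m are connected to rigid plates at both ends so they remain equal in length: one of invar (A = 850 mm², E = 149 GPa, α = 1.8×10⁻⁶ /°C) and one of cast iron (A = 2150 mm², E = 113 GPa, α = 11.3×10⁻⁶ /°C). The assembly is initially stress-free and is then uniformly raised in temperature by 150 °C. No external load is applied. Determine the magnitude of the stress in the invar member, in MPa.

σ ≈ 140 MPa (tensile)

The cast iron has the larger α, so on heating it would change length more than the invar if both were free. The rigid plates force a common final length, so the cast iron is put into compression and the invar into tension, with equal and opposite forces P (no external load).
Compatibility of the two members (thermal + elastic change equal): (α₁ − α₂)ΔT = P·[1/(A₁E₁) + 1/(A₂E₂)].
|α₁ − α₂|·ΔT = 9.5×10⁻⁶ × 150 = 0.001425.
1/(A₁E₁) + 1/(A₂E₂) = 1/(850×149×10³) + 1/(2150×113×10³) = 1.201×10⁻⁸ N⁻¹.
So P = 0.001425 / 1.201×10⁻⁸ = 118.6 kN.
σ_{invar} = P/A₁ = 118600/850 = 139.6 MPa, tensile.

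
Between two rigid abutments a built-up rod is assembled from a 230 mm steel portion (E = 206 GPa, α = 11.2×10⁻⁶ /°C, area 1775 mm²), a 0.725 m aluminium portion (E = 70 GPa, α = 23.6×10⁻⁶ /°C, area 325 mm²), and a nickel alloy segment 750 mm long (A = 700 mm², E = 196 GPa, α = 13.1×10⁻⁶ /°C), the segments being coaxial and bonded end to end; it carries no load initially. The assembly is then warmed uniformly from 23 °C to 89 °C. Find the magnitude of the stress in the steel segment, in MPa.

σ ≈ 28.9 MPa (compressive)

Free thermal expansion of the whole bar: Σ αᵢΔT Lᵢ = 11.2×10⁻⁶×66×230 + 23.6×10⁻⁶×66×725 + 13.1×10⁻⁶×66×750 = 1.948 mm.
Since the ends are fixed, an axial force P builds up, equal in every segment, with P · Σ Lᵢ/(AᵢEᵢ) = δ_free.
Σ Lᵢ/(AᵢEᵢ) = 230/(1775×206×10³) + 725/(325×70×10³) + 750/(700×196×10³) = 3.796×10⁻⁵ mm/N.
Hence P = δ_free / Σ(L/AE) = 1.948/3.796×10⁻⁵ = 51.31 kN (compressive).
σ_{steel} = P / A = 51310 / 1775 = 28.9 MPa.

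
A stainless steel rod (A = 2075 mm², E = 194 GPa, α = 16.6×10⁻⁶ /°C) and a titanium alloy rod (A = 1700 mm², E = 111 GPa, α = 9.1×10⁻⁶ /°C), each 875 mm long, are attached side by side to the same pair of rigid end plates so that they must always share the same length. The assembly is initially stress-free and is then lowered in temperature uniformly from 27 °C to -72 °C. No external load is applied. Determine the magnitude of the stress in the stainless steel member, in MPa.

σ ≈ 46 MPa (tensile)

The stainless steel has the larger α, so on cooling it would change length more than the titanium alloy if both were free. The rigid plates force a common final length, so the stainless steel is put into tension and the titanium alloy into compression, with equal and opposite forces P (no external load).
Compatibility of the two members (thermal + elastic change equal): (α₁ − α₂)ΔT = P·[1/(A₁E₁) + 1/(A₂E₂)].
|α₁ − α₂|·ΔT = 7.5×10⁻⁶ × 99 = 0.0007425.
1/(A₁E₁) + 1/(A₂E₂) = 1/(2075×194×10³) + 1/(1700×111×10³) = 7.784×10⁻⁹ N⁻¹.
P = 0.0007425 / 7.784×10⁻⁹ = 95390 N = 95.39 kN.
σ_{stainless steel} = P/A₁ = 95390/2075 = 45.97 MPa, tensile.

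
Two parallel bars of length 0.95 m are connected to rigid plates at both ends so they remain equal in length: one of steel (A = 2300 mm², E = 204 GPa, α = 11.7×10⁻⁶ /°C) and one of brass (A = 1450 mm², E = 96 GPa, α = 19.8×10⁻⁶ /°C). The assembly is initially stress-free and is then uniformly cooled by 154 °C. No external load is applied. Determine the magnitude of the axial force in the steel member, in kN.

The brass has the larger α, so on cooling it would change length more than the steel if both were free. The rigid plates force a common final length, so the brass is put into tension and the steel into compression, with equal and opposite forces P (no external load).
Compatibility of the two members (thermal + elastic change equal): (α₁ − α₂)ΔT = P·[1/(A₁E₁) + 1/(A₂E₂)].
|α₁ − α₂|·ΔT = 8.1×10⁻⁶ × 154 = 0.001247.
1/(A₁E₁) + 1/(A₂E₂) = 1/(2300×204×10³) + 1/(1450×96×10³) = 9.315×10⁻⁹ N⁻¹.
P = 0.001247 / 9.315×10⁻⁹ = 133900 N = 133.9 kN.

P ≈ 134 kN (compressive in the steel)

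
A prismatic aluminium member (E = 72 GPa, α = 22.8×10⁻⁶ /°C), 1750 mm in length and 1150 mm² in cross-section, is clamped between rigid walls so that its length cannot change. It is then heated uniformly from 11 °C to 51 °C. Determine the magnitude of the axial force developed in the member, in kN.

Full restraint means ε = 0, so the stress is σ = EαΔT = 72×10³ × 22.8×10⁻⁶ × 40 = 65.66 MPa.
Axial force P = σA = 65.66 × 1150 = 75510 N = 75.51 kN, compressive.

P ≈ 75.5 kN (compressive)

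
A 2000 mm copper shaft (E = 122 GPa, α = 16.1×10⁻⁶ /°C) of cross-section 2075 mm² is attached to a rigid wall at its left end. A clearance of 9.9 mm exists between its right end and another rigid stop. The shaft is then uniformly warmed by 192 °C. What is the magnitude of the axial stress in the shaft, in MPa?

If the wall were absent the shaft would grow by αΔT L = 16.1×10⁻⁶ × 192 × 2000 = 6.182 mm.
This is smaller than the 9.9 mm clearance, so the shaft expands freely without reaching the stop — the stress is zero.

σ ≈ 0 MPa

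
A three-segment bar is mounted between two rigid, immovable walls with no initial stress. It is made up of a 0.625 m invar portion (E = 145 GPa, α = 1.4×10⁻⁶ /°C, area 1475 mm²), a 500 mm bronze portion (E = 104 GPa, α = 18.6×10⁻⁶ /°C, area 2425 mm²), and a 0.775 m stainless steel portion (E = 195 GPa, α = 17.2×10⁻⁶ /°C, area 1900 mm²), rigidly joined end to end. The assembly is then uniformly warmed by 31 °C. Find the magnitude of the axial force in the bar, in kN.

With the walls removed the bar would change length by δ_free = Σ αᵢΔT Lᵢ = 1.4×10⁻⁶×31×625 + 18.6×10⁻⁶×31×500 + 17.2×10⁻⁶×31×775 = 0.7287 mm.
The rigid supports impose zero overall length change; the single axial force P common to all segments must satisfy P Σ Lᵢ/(AᵢEᵢ) = δ_free.
The series flexibility is Σ Lᵢ/(AᵢEᵢ) = 625/(1475×145×10³) + 500/(2425×104×10³) + 775/(1900×195×10³) = 6.997×10⁻⁶ mm/N.
P = 0.7287 / 6.997×10⁻⁶ = 104100 N = 104.1 kN, compressive.

P ≈ 104 kN (compressive)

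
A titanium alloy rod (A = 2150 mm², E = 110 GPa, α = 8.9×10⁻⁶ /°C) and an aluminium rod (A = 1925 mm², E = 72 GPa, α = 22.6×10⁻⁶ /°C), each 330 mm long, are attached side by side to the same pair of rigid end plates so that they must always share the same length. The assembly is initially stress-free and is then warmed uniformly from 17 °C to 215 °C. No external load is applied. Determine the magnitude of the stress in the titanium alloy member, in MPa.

Both members must finish at the same length. With the larger α, the aluminium tends to over-expand; the plates restrain it, putting the aluminium in compression and the titanium alloy in tension. With no external load the two internal forces are equal and opposite, magnitude P.
Setting the final lengths equal and cancelling L: (α₁ − α₂)ΔT = P/(A₁E₁) + P/(A₂E₂).
|α₁ − α₂|·ΔT = 13.7×10⁻⁶ × 198 = 0.002713.
1/(A₁E₁) + 1/(A₂E₂) = 1/(2150×110×10³) + 1/(1925×72×10³) = 1.144×10⁻⁸ N⁻¹.
So P = 0.002713 / 1.144×10⁻⁸ = 237 kN.
σ_{titanium alloy} = P/A₁ = 237000/2150 = 110.3 MPa, tensile.

σ ≈ 110 MPa (tensile)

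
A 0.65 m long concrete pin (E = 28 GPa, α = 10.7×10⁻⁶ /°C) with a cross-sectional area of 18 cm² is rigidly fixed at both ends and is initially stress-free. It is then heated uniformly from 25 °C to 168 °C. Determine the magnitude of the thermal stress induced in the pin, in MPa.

Because both ends are immovable the net strain is zero, and the suppressed thermal strain is αΔT = 10.7×10⁻⁶ × 143 = 1530.1×10⁻⁶.
Hence σ = E·αΔT = 28×10³ × 1530.1×10⁻⁶ = 42.84 MPa, compressive.

σ ≈ 42.8 MPa (compressive)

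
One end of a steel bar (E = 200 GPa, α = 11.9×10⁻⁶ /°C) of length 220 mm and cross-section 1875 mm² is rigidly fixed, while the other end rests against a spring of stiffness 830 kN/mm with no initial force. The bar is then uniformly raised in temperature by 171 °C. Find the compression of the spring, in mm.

δ ≈ 0.301 mm

Free thermal expansion: δ_free = αΔT L = 11.9×10⁻⁶ × 171 × 220 = 0.4477 mm.
With a force P in the spring, the elastic change of the bar is PL/(AE) and that of the spring is P/k; compatibility requires their sum to equal δ_free.
So P = δ_free / [L/(AE) + 1/k] = 0.4477 / [ 220/(1875×200×10³) + 1/(830×10³) ].
P = 0.4477 / 1.791×10⁻⁶ = 249900 N.
Spring compression = P/k = 249900/(830×10³) = 0.3011 mm.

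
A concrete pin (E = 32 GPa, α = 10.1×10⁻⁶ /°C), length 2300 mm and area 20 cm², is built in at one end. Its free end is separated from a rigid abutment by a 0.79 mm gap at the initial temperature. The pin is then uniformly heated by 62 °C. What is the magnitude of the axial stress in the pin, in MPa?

σ ≈ 9.05 MPa (compressive)

Unrestrained expansion: δ_free = αΔT L = 10.1×10⁻⁶ × 62 × 2300 = 1.44 mm.
The gap closes (δ_free > 0.79 mm) and the wall then resists a further 1.44 − 0.79 = 0.6503 mm of expansion.
That suppressed elongation corresponds to σ = E·Δ/L = 32×10³ × 0.6503/2300 = 9.047 MPa.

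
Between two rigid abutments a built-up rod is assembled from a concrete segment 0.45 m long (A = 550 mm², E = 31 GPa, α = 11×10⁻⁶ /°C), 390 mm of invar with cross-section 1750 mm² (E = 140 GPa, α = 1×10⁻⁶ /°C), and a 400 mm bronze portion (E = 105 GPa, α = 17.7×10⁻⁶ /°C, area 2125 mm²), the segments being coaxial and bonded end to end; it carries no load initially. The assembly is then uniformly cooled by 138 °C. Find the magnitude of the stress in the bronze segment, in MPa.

Free thermal contraction of the whole bar: Σ αᵢΔT Lᵢ = 11×10⁻⁶×138×450 + 1×10⁻⁶×138×390 + 17.7×10⁻⁶×138×400 = 1.714 mm.
Since the ends are fixed, an axial force P builds up, equal in every segment, with P · Σ Lᵢ/(AᵢEᵢ) = δ_free.
The series flexibility is Σ Lᵢ/(AᵢEᵢ) = 450/(550×31×10³) + 390/(1750×140×10³) + 400/(2125×105×10³) = 2.978×10⁻⁵ mm/N.
P = 1.714 / 2.978×10⁻⁵ = 57560 N = 57.56 kN, tensile.
σ_{bronze} = P / A = 57560 / 2125 = 27.09 MPa.

σ ≈ 27.1 MPa (tensile)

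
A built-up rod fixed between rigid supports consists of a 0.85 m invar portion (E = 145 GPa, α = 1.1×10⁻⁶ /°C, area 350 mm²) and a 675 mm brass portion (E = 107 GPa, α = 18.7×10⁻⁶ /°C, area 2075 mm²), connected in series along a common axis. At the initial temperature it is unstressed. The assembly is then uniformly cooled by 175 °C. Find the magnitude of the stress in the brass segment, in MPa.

σ ≈ 57.8 MPa (tensile)

Free thermal contraction of the whole bar: Σ αᵢΔT Lᵢ = 1.1×10⁻⁶×175×850 + 18.7×10⁻⁶×175×675 = 2.373 mm.
Since the ends are fixed, an axial force P builds up, equal in every segment, with P · Σ Lᵢ/(AᵢEᵢ) = δ_free.
The series flexibility is Σ Lᵢ/(AᵢEᵢ) = 850/(350×145×10³) + 675/(2075×107×10³) = 1.979×10⁻⁵ mm/N.
P = 2.373 / 1.979×10⁻⁵ = 119900 N = 119.9 kN, tensile.
σ_{brass} = P / A = 119900 / 2075 = 57.78 MPa.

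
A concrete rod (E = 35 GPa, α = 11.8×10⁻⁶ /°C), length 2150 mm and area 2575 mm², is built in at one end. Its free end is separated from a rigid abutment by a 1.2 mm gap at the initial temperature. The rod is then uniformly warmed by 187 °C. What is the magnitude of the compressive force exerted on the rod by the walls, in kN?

P ≈ 149 kN

Free thermal elongation = αΔT L = 11.8×10⁻⁶ × 187 × 2150 = 4.744 mm.
After closing the 1.2 mm clearance, 4.744 − 1.2 = 3.544 mm of expansion remains to be suppressed by the wall.
Compatibility: PL/(AE) = 3.544 mm, so σ = P/A = E × (3.544/2150) = 57.7 MPa.
Force on the wall = σA = 57.7 × 2575 mm² = 148.6 kN.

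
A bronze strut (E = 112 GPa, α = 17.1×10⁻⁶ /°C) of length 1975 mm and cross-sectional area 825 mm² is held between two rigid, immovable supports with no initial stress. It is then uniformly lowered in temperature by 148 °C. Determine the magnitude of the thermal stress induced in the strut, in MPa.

σ ≈ 283 MPa (tensile)

With length fixed, the mechanical strain must cancel the thermal strain αΔT = 17.1×10⁻⁶ × 148 = 2530.8×10⁻⁶.
The stress required to suppress this strain is σ = Eε = 112×10³ × 2530.8×10⁻⁶ = 283.4 MPa, tensile since the strut is trying to contract.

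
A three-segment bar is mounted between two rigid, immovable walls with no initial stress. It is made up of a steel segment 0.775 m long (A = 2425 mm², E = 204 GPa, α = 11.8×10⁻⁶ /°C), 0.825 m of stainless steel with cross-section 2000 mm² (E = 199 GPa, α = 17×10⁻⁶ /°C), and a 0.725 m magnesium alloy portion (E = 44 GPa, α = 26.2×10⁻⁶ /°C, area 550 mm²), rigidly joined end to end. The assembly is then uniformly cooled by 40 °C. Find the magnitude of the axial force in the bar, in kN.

With the walls removed the bar would change length by δ_free = Σ αᵢΔT Lᵢ = 11.8×10⁻⁶×40×775 + 17×10⁻⁶×40×825 + 26.2×10⁻⁶×40×725 = 1.687 mm.
Since the ends are fixed, an axial force P builds up, equal in every segment, with P · Σ Lᵢ/(AᵢEᵢ) = δ_free.
The series flexibility is Σ Lᵢ/(AᵢEᵢ) = 775/(2425×204×10³) + 825/(2000×199×10³) + 725/(550×44×10³) = 3.36×10⁻⁵ mm/N.
So P = 1.687 / 3.36×10⁻⁵ = 50.2 kN, tensile.

P ≈ 50.2 kN (tensile)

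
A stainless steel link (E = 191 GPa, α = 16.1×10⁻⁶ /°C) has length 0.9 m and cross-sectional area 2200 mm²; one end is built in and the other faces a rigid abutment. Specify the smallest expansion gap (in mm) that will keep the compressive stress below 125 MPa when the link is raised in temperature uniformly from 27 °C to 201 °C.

With no wall the link would lengthen by αΔT L = 16.1×10⁻⁶ × 174 × 900 = 2.521 mm.
A stress of 125 MPa corresponds to the wall pushing the link back by σL/E = 125×900/(191×10³) = 0.589 mm.
The gap must absorb the remainder: g_min = 2.521 − 0.589 = 1.932 mm.

g ≈ 1.93 mm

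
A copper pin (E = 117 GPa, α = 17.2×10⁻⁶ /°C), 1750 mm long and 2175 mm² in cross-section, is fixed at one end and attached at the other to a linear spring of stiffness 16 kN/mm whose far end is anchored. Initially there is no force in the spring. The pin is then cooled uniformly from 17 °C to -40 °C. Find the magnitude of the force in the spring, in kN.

The unrestrained thermal change is αΔT L = 17.2×10⁻⁶ × 57 × 1750 = 1.716 mm.
With a force P in the spring, the elastic change of the pin is PL/(AE) and that of the spring is P/k; compatibility requires their sum to equal δ_free.
P [ L/(AE) + 1/k ] = δ_free → P [ 1750/(2175×117×10³) + 1/(16×10³) ] = 1.716.
P = 1.716 / 6.938×10⁻⁵ = 24730 N.

P ≈ 24.7 kN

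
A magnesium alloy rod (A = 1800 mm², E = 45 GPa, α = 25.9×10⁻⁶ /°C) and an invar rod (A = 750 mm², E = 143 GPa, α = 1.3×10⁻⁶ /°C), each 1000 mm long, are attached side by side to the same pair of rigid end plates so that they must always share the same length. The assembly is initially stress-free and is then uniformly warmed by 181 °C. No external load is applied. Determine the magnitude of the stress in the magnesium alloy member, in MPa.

The magnesium alloy has the larger α, so on heating it would change length more than the invar if both were free. The rigid plates force a common final length, so the magnesium alloy is put into compression and the invar into tension, with equal and opposite forces P (no external load).
Compatibility of the two members (thermal + elastic change equal): (α₁ − α₂)ΔT = P·[1/(A₁E₁) + 1/(A₂E₂)].
|α₁ − α₂|·ΔT = 24.6×10⁻⁶ × 181 = 0.004453.
1/(A₁E₁) + 1/(A₂E₂) = 1/(1800×45×10³) + 1/(750×143×10³) = 2.167×10⁻⁸ N⁻¹.
P = 0.004453 / 2.167×10⁻⁸ = 205500 N = 205.5 kN.
σ_{magnesium alloy} = P/A₁ = 205500/1800 = 114.2 MPa, compressive.

σ ≈ 114 MPa (compressive)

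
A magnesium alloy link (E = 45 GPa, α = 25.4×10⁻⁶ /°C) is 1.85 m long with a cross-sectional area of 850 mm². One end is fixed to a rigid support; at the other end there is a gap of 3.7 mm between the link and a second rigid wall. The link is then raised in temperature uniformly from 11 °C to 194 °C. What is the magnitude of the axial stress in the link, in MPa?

Free thermal elongation = αΔT L = 25.4×10⁻⁶ × 183 × 1850 = 8.599 mm.
This exceeds the 3.7 mm gap, so the wall pushes back. The portion of expansion that must be recovered elastically is δ_free − gap = 8.599 − 3.7 = 4.899 mm.
That suppressed elongation corresponds to σ = E·Δ/L = 45×10³ × 4.899/1850 = 119.2 MPa.

σ ≈ 119 MPa (compressive)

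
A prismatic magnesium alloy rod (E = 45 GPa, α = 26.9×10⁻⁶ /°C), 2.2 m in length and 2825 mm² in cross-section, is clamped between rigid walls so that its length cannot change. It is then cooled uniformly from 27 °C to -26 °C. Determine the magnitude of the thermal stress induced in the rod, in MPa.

Because both ends are immovable the net strain is zero, and the suppressed thermal strain is αΔT = 26.9×10⁻⁶ × 53 = 1425.7×10⁻⁶.
σ = EαΔT = 45×10³ × 26.9×10⁻⁶ × 53 = 64.16 MPa (tensile; the rod is trying to contract).

σ ≈ 64.2 MPa (tensile)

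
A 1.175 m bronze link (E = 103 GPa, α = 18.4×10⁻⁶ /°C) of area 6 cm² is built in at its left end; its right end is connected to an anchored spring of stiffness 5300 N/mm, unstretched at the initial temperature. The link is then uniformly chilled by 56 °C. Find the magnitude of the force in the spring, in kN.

P ≈ 5.83 kN

Free thermal contraction: δ_free = αΔT L = 18.4×10⁻⁶ × 56 × 1175 = 1.211 mm.
With a force P in the spring, the elastic change of the link is PL/(AE) and that of the spring is P/k; compatibility requires their sum to equal δ_free.
So P = δ_free / [L/(AE) + 1/k] = 1.211 / [ 1175/(600×103×10³) + 1/(5300) ].
P = 1.211 / 0.0002077 = 5829 N.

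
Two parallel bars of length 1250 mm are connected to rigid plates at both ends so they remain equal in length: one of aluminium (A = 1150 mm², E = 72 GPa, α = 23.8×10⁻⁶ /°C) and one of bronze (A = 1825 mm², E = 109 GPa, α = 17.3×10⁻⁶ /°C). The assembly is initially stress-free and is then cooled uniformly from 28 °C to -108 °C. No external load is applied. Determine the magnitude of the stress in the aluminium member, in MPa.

Equilibrium of a rigid end plate with no external load gives equal and opposite internal forces ±P in the two members. Since α_{aluminium} > α_{bronze}, cooling drives the aluminium into tension and the bronze into compression.
Setting the final lengths equal and cancelling L: (α₁ − α₂)ΔT = P/(A₁E₁) + P/(A₂E₂).
|α₁ − α₂|·ΔT = 6.5×10⁻⁶ × 136 = 0.000884.
1/(A₁E₁) + 1/(A₂E₂) = 1/(1150×72×10³) + 1/(1825×109×10³) = 1.71×10⁻⁸ N⁻¹.
P = 0.000884 / 1.71×10⁻⁸ = 51680 N = 51.68 kN.
σ_{aluminium} = P/A₁ = 51680/1150 = 44.94 MPa, tensile.

σ ≈ 44.9 MPa (tensile)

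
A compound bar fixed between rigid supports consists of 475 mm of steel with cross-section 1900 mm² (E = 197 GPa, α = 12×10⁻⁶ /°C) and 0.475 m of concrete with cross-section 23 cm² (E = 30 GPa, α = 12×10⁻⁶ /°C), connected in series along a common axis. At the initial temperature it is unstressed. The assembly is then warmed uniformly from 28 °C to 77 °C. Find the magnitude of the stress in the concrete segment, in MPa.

σ ≈ 29.8 MPa (compressive)

Free thermal expansion of the whole bar: Σ αᵢΔT Lᵢ = 12×10⁻⁶×49×475 + 12×10⁻⁶×49×475 = 0.5586 mm.
The rigid supports impose zero overall length change; the single axial force P common to all segments must satisfy P Σ Lᵢ/(AᵢEᵢ) = δ_free.
Σ Lᵢ/(AᵢEᵢ) = 475/(1900×197×10³) + 475/(2300×30×10³) = 8.153×10⁻⁶ mm/N.
Hence P = δ_free / Σ(L/AE) = 0.5586/8.153×10⁻⁶ = 68.51 kN (compressive).
σ_{concrete} = P / A = 68510 / 2300 = 29.79 MPa.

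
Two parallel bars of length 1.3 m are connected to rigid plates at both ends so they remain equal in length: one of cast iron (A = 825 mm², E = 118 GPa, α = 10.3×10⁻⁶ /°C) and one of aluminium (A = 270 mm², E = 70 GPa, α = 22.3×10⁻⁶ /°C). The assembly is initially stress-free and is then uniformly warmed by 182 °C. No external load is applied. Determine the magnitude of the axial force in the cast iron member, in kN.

P ≈ 34.6 kN (tensile in the cast iron)

Equilibrium of a rigid end plate with no external load gives equal and opposite internal forces ±P in the two members. Since α_{aluminium} > α_{cast iron}, heating drives the aluminium into compression and the cast iron into tension.
Equating the net (thermal + elastic) strains gives |α₁ − α₂|·ΔT = P·[1/(A₁E₁) + 1/(A₂E₂)].
|α₁ − α₂|·ΔT = 12×10⁻⁶ × 182 = 0.002184.
1/(A₁E₁) + 1/(A₂E₂) = 1/(825×118×10³) + 1/(270×70×10³) = 6.318×10⁻⁸ N⁻¹.
P = 0.002184 / 6.318×10⁻⁸ = 34570 N = 34.57 kN.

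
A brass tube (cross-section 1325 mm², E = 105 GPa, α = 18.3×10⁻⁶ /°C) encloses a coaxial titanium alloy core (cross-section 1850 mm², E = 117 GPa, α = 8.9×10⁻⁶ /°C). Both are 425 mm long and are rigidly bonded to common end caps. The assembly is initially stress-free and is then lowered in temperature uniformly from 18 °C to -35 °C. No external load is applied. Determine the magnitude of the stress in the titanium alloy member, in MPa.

σ ≈ 22.8 MPa (compressive)

The brass has the larger α, so on cooling it would change length more than the titanium alloy if both were free. The rigid plates force a common final length, so the brass is put into tension and the titanium alloy into compression, with equal and opposite forces P (no external load).
Setting the final lengths equal and cancelling L: (α₁ − α₂)ΔT = P/(A₁E₁) + P/(A₂E₂).
|α₁ − α₂|·ΔT = 9.4×10⁻⁶ × 53 = 0.0004982.
1/(A₁E₁) + 1/(A₂E₂) = 1/(1325×105×10³) + 1/(1850×117×10³) = 1.181×10⁻⁸ N⁻¹.
P = 0.0004982 / 1.181×10⁻⁸ = 42190 N = 42.19 kN.
σ_{titanium alloy} = P/A₂ = 42190/1850 = 22.81 MPa, compressive.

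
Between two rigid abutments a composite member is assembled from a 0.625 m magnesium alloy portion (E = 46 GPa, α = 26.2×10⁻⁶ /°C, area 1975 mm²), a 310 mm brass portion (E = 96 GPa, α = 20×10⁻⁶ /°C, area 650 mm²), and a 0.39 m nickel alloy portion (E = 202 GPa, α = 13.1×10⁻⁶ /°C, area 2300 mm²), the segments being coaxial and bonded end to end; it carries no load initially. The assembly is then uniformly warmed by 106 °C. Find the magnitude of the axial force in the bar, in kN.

If the supports were absent, the total length change would be Σ αᵢΔT Lᵢ = 26.2×10⁻⁶×106×625 + 20×10⁻⁶×106×310 + 13.1×10⁻⁶×106×390 = 2.935 mm.
Since the ends are fixed, an axial force P builds up, equal in every segment, with P · Σ Lᵢ/(AᵢEᵢ) = δ_free.
Σ Lᵢ/(AᵢEᵢ) = 625/(1975×46×10³) + 310/(650×96×10³) + 390/(2300×202×10³) = 1.269×10⁻⁵ mm/N.
P = 2.935 / 1.269×10⁻⁵ = 231300 N = 231.3 kN, compressive.

P ≈ 231 kN (compressive)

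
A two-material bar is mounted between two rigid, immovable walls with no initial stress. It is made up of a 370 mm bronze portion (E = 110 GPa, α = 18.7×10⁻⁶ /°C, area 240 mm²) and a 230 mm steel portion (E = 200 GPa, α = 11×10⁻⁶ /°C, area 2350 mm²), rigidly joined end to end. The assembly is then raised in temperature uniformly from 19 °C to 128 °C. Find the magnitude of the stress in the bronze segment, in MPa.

Free thermal expansion of the whole bar: Σ αᵢΔT Lᵢ = 18.7×10⁻⁶×109×370 + 11×10⁻⁶×109×230 = 1.03 mm.
Since the ends are fixed, an axial force P builds up, equal in every segment, with P · Σ Lᵢ/(AᵢEᵢ) = δ_free.
Σ Lᵢ/(AᵢEᵢ) = 370/(240×110×10³) + 230/(2350×200×10³) = 1.45×10⁻⁵ mm/N.
Hence P = δ_free / Σ(L/AE) = 1.03/1.45×10⁻⁵ = 71.01 kN (compressive).
σ_{bronze} = P / A = 71010 / 240 = 295.9 MPa.

σ ≈ 296 MPa (compressive)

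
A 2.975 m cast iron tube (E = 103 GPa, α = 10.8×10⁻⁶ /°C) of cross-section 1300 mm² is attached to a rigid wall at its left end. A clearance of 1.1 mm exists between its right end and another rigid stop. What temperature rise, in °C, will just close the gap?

ΔT ≈ 34.2 °C

The gap closes when αΔT L = 1.1 mm, since the tube is still unstressed at that instant.
ΔT = 1.1 / (10.8×10⁻⁶ × 2975) = 34.24 °C.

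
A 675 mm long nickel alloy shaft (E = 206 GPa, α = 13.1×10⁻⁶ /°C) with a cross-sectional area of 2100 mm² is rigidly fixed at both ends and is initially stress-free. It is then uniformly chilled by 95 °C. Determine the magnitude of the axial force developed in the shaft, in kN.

With zero net strain, σ = E·αΔT = 206 GPa × 13.1×10⁻⁶ × 95 = 256.4 MPa.
Then P = σA = 256.4 × 2100 mm² = 538.4 kN, tensile.

P ≈ 538 kN (tensile)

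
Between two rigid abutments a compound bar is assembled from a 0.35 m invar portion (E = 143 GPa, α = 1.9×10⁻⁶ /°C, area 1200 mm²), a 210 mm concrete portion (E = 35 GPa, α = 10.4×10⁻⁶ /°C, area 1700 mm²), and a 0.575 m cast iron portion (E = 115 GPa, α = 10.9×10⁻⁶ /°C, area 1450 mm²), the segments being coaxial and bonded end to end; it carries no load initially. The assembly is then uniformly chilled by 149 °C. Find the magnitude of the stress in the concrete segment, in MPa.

σ ≈ 88.6 MPa (tensile)

If the supports were absent, the total length change would be Σ αᵢΔT Lᵢ = 1.9×10⁻⁶×149×350 + 10.4×10⁻⁶×149×210 + 10.9×10⁻⁶×149×575 = 1.358 mm.
The walls prevent any net length change, so an axial force P (same in every segment) develops. Compatibility: P · Σ Lᵢ/(AᵢEᵢ) = δ_free.
The series flexibility is Σ Lᵢ/(AᵢEᵢ) = 350/(1200×143×10³) + 210/(1700×35×10³) + 575/(1450×115×10³) = 9.017×10⁻⁶ mm/N.
P = 1.358 / 9.017×10⁻⁶ = 150600 N = 150.6 kN, tensile.
σ_{concrete} = P / A = 150600 / 1700 = 88.61 MPa.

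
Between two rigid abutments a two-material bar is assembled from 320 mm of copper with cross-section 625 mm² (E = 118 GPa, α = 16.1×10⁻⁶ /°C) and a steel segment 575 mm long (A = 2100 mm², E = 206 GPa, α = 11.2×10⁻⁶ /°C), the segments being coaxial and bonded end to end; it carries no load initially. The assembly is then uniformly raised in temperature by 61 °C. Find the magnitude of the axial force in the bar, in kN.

Free thermal expansion of the whole bar: Σ αᵢΔT Lᵢ = 16.1×10⁻⁶×61×320 + 11.2×10⁻⁶×61×575 = 0.7071 mm.
The walls prevent any net length change, so an axial force P (same in every segment) develops. Compatibility: P · Σ Lᵢ/(AᵢEᵢ) = δ_free.
The series flexibility is Σ Lᵢ/(AᵢEᵢ) = 320/(625×118×10³) + 575/(2100×206×10³) = 5.668×10⁻⁶ mm/N.
P = 0.7071 / 5.668×10⁻⁶ = 124800 N = 124.8 kN, compressive.

P ≈ 125 kN (compressive)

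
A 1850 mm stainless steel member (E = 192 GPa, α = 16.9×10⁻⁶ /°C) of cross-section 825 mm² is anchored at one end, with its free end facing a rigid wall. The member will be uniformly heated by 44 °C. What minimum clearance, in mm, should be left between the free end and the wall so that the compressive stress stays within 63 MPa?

Free expansion if unrestrained: δ_free = αΔT L = 16.9×10⁻⁶ × 44 × 1850 = 1.376 mm.
A stress of 63 MPa corresponds to the wall pushing the member back by σL/E = 63×1850/(192×10³) = 0.607 mm.
So the gap has to take up the difference, g_min = δ_free − σL/E = 1.376 − 0.607 = 0.7686 mm.

g ≈ 0.769 mm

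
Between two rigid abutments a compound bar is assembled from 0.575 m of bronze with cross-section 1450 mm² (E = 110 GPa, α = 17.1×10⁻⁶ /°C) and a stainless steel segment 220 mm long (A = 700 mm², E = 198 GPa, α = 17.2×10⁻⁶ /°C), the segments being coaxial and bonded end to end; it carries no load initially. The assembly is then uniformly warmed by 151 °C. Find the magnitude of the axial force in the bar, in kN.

Free thermal expansion of the whole bar: Σ αᵢΔT Lᵢ = 17.1×10⁻⁶×151×575 + 17.2×10⁻⁶×151×220 = 2.056 mm.
The walls prevent any net length change, so an axial force P (same in every segment) develops. Compatibility: P · Σ Lᵢ/(AᵢEᵢ) = δ_free.
The series flexibility is Σ Lᵢ/(AᵢEᵢ) = 575/(1450×110×10³) + 220/(700×198×10³) = 5.192×10⁻⁶ mm/N.
P = 2.056 / 5.192×10⁻⁶ = 396000 N = 396 kN, compressive.

P ≈ 396 kN (compressive)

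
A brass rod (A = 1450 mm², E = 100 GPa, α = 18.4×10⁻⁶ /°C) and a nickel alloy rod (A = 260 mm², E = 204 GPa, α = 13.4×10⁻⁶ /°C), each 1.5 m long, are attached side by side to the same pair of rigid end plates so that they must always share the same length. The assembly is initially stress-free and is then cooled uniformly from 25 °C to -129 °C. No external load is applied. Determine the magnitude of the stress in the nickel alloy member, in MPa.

Equilibrium of a rigid end plate with no external load gives equal and opposite internal forces ±P in the two members. Since α_{brass} > α_{nickel alloy}, cooling drives the brass into tension and the nickel alloy into compression.
Equating the net (thermal + elastic) strains gives |α₁ − α₂|·ΔT = P·[1/(A₁E₁) + 1/(A₂E₂)].
|α₁ − α₂|·ΔT = 5×10⁻⁶ × 154 = 0.00077.
1/(A₁E₁) + 1/(A₂E₂) = 1/(1450×100×10³) + 1/(260×204×10³) = 2.575×10⁻⁸ N⁻¹.
P = 0.00077 / 2.575×10⁻⁸ = 29900 N = 29.9 kN.
σ_{nickel alloy} = P/A₂ = 29900/260 = 115 MPa, compressive.

σ ≈ 115 MPa (compressive)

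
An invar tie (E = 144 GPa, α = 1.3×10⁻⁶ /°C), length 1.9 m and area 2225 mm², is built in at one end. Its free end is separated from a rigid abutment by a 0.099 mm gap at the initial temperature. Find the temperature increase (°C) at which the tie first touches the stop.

ΔT ≈ 40.1 °C

Contact occurs when the free expansion equals the gap: αΔT L = 0.099 mm.
So ΔT = g/(αL) = 0.099/(1.3×10⁻⁶ × 1900) = 40.08 °C.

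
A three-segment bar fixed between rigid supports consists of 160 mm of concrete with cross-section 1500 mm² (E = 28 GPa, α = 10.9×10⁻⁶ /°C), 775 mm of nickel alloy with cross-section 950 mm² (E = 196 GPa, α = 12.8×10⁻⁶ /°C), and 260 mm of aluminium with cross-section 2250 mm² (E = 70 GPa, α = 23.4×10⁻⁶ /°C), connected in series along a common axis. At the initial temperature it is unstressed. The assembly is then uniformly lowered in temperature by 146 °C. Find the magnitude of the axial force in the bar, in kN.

If the supports were absent, the total length change would be Σ αᵢΔT Lᵢ = 10.9×10⁻⁶×146×160 + 12.8×10⁻⁶×146×775 + 23.4×10⁻⁶×146×260 = 2.591 mm.
The rigid supports impose zero overall length change; the single axial force P common to all segments must satisfy P Σ Lᵢ/(AᵢEᵢ) = δ_free.
The series flexibility is Σ Lᵢ/(AᵢEᵢ) = 160/(1500×28×10³) + 775/(950×196×10³) + 260/(2250×70×10³) = 9.623×10⁻⁶ mm/N.
Hence P = δ_free / Σ(L/AE) = 2.591/9.623×10⁻⁶ = 269.3 kN (tensile).

P ≈ 269 kN (tensile)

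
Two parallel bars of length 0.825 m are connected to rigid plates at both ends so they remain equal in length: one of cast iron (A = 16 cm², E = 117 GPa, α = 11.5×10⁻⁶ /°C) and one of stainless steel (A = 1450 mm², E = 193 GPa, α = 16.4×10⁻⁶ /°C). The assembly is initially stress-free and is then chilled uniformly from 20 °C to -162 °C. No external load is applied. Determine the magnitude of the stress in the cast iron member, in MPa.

σ ≈ 62.5 MPa (compressive)

Equilibrium of a rigid end plate with no external load gives equal and opposite internal forces ±P in the two members. Since α_{stainless steel} > α_{cast iron}, cooling drives the stainless steel into tension and the cast iron into compression.
Equating the net (thermal + elastic) strains gives |α₁ − α₂|·ΔT = P·[1/(A₁E₁) + 1/(A₂E₂)].
|α₁ − α₂|·ΔT = 4.9×10⁻⁶ × 182 = 0.0008918.
1/(A₁E₁) + 1/(A₂E₂) = 1/(1600×117×10³) + 1/(1450×193×10³) = 8.915×10⁻⁹ N⁻¹.
So P = 0.0008918 / 8.915×10⁻⁹ = 100 kN.
σ_{cast iron} = P/A₁ = 100000/1600 = 62.52 MPa, compressive.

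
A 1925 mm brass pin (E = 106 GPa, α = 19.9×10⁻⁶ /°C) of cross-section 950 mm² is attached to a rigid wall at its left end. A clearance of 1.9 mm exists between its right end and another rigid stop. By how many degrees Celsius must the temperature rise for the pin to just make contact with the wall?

ΔT ≈ 49.6 °C

Contact occurs when the free expansion equals the gap: αΔT L = 1.9 mm.
ΔT = 1.9 / (19.9×10⁻⁶ × 1925) = 49.6 °C.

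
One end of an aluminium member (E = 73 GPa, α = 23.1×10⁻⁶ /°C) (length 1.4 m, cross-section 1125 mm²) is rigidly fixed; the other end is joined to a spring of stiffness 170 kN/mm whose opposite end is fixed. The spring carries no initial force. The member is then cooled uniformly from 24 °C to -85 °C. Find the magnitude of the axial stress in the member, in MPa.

σ ≈ 137 MPa (tensile)

The unrestrained thermal change is αΔT L = 23.1×10⁻⁶ × 109 × 1400 = 3.525 mm.
With a force P in the spring, the elastic change of the member is PL/(AE) and that of the spring is P/k; compatibility requires their sum to equal δ_free.
P [ L/(AE) + 1/k ] = δ_free → P [ 1400/(1125×73×10³) + 1/(170×10³) ] = 3.525.
P = 3.525 / 2.293×10⁻⁵ = 153700 N.
σ = P/A = 153700/1125 = 136.7 MPa.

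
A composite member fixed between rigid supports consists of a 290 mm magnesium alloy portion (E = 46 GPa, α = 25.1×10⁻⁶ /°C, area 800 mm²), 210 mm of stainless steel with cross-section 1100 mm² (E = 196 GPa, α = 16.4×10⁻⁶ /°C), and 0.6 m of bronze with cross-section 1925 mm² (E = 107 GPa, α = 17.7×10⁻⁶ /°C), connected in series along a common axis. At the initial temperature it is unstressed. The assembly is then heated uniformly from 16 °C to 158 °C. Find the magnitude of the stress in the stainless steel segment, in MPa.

Free thermal expansion of the whole bar: Σ αᵢΔT Lᵢ = 25.1×10⁻⁶×142×290 + 16.4×10⁻⁶×142×210 + 17.7×10⁻⁶×142×600 = 3.031 mm.
Since the ends are fixed, an axial force P builds up, equal in every segment, with P · Σ Lᵢ/(AᵢEᵢ) = δ_free.
Σ Lᵢ/(AᵢEᵢ) = 290/(800×46×10³) + 210/(1100×196×10³) + 600/(1925×107×10³) = 1.177×10⁻⁵ mm/N.
Hence P = δ_free / Σ(L/AE) = 3.031/1.177×10⁻⁵ = 257.6 kN (compressive).
σ_{stainless steel} = P / A = 257600 / 1100 = 234.1 MPa.

σ ≈ 234 MPa (compressive)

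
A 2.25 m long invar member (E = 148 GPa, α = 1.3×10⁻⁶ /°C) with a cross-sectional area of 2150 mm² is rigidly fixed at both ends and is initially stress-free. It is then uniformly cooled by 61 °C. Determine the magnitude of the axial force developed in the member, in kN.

P ≈ 25.2 kN (tensile)

The ends cannot move, so σ = EαΔT = 148×10³ × 1.3×10⁻⁶ × 61 = 11.74 MPa.
Axial force P = σA = 11.74 × 2150 = 25230 N = 25.23 kN, tensile.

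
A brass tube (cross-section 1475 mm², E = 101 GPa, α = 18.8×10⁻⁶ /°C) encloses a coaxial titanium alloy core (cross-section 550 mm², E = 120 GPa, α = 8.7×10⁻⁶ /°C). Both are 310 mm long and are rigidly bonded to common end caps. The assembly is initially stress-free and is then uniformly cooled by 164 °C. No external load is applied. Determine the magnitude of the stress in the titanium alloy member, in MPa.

Equilibrium of a rigid end plate with no external load gives equal and opposite internal forces ±P in the two members. Since α_{brass} > α_{titanium alloy}, cooling drives the brass into tension and the titanium alloy into compression.
Setting the final lengths equal and cancelling L: (α₁ − α₂)ΔT = P/(A₁E₁) + P/(A₂E₂).
|α₁ − α₂|·ΔT = 10.1×10⁻⁶ × 164 = 0.001656.
1/(A₁E₁) + 1/(A₂E₂) = 1/(1475×101×10³) + 1/(550×120×10³) = 2.186×10⁻⁸ N⁻¹.
So P = 0.001656 / 2.186×10⁻⁸ = 75.76 kN.
σ_{titanium alloy} = P/A₂ = 75760/550 = 137.7 MPa, compressive.

σ ≈ 138 MPa (compressive)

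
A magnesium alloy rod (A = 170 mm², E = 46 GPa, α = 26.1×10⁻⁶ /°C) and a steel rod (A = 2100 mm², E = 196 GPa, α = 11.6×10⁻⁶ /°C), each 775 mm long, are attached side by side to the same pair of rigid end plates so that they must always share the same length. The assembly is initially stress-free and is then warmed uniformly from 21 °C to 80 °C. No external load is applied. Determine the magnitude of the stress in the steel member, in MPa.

σ ≈ 3.13 MPa (tensile)

The magnesium alloy has the larger α, so on heating it would change length more than the steel if both were free. The rigid plates force a common final length, so the magnesium alloy is put into compression and the steel into tension, with equal and opposite forces P (no external load).
Setting the final lengths equal and cancelling L: (α₁ − α₂)ΔT = P/(A₁E₁) + P/(A₂E₂).
|α₁ − α₂|·ΔT = 14.5×10⁻⁶ × 59 = 0.0008555.
1/(A₁E₁) + 1/(A₂E₂) = 1/(170×46×10³) + 1/(2100×196×10³) = 1.303×10⁻⁷ N⁻¹.
P = 0.0008555 / 1.303×10⁻⁷ = 6565 N = 6.565 kN.
σ_{steel} = P/A₂ = 6565/2100 = 3.126 MPa, tensile.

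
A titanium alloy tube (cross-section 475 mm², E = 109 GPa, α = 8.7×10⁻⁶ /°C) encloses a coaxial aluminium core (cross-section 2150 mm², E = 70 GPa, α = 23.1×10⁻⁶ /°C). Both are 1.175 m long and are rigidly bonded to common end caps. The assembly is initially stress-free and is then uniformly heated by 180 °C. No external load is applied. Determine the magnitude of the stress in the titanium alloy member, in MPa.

σ ≈ 210 MPa (tensile)

Both members must finish at the same length. With the larger α, the aluminium tends to over-expand; the plates restrain it, putting the aluminium in compression and the titanium alloy in tension. With no external load the two internal forces are equal and opposite, magnitude P.
Equating the net (thermal + elastic) strains gives |α₁ − α₂|·ΔT = P·[1/(A₁E₁) + 1/(A₂E₂)].
|α₁ − α₂|·ΔT = 14.4×10⁻⁶ × 180 = 0.002592.
1/(A₁E₁) + 1/(A₂E₂) = 1/(475×109×10³) + 1/(2150×70×10³) = 2.596×10⁻⁸ N⁻¹.
So P = 0.002592 / 2.596×10⁻⁸ = 99.85 kN.
σ_{titanium alloy} = P/A₁ = 99850/475 = 210.2 MPa, tensile.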